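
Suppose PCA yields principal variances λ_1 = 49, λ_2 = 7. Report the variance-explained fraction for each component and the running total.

Step 1 — total variance = trace(Sigma) = Σ λ_i = 49 + 7 = 56.

Step 2 — fraction explained by component i = λ_i / Σ λ:
  PC1: 49/56 = 0.875
  PC2: 7/56 = 0.125

Step 3 — cumulative fraction after k components = (λ_1 + ... + λ_k) / Σ λ:
  k = 1: 49/56 = 0.875
  k = 2: (49 + 7)/56 = 56/56 = 1

Summary (fraction, with percent):

explained: PC1 0.875 (87.5%), PC2 0.125 (12.5%);  cumulative: 0.875, 1


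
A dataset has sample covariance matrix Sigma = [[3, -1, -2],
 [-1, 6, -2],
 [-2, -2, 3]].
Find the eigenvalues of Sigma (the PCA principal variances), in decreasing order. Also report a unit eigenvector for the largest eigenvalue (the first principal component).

Step 1 — characteristic polynomial p(λ) = det(λI - Sigma) = λ³ - tr·λ² + c_1·λ - det, where tr = trace, c_1 = sum of the principal 2×2 minors, det = det(Sigma):
  tr = 3 + 6 + 3 = 12,
  c_1 = (3·6 - (-1)²) + (3·3 - (-2)²) + (6·3 - (-2)²) = 17 + 5 + 14 = 36,
  det = 3·(6·3 - (-2)²) - (-1)·((-1)·3 - (-2)·(-2)) + (-2)·((-1)·(-2) - 6·(-2)) = 3·(14) - (-1)·(-7) + (-2)·(14) = 7.
  So p(λ) = λ³ - 12λ² + 36λ - 7.
Step 2 — look for an integer root (rational root theorem: any rational root is an integer divisor of 7). Testing λ = 7:
  p(7) = 343 - 588 + 252 - 7 = 0  ✓
  Dividing out (λ - 7): p(λ) = (λ - 7)(λ² - 5λ + 1).
Step 3 — remaining eigenvalues from the quadratic λ² - 5λ + 1 = 0:
  Δ = 5² - 4·1 = 25 - 4 = 21,  λ = (5 ± √21)/2 = (5 ± 4.5826)/2 ≈ 4.7913 or 0.2087.
  Sorted: λ_1 = 7,  λ_2 = 4.7913,  λ_3 = 0.2087  (check: sum = 12 = tr ✓).

Step 4 — unit eigenvector for λ_1 = 7: v spans the null space of (Sigma - λ_1 I), whose rows are
  r_1 = (-4, -1, -2),  r_2 = (-1, -1, -2),  r_3 = (-2, -2, -4).
  v is orthogonal to every row, so take v ∝ r_1 × r_2 = ((-1)·(-2) - (-2)·(-1), (-2)·(-1) - (-4)·(-2), (-4)·(-1) - (-1)·(-1)) = (0, -6, 3).
  Rescale (divide by 3; multiply by -1 so the first nonzero entry is positive): u = (0, 2, -1).
  ||u|| = √((0)² + (2)² + (-1)²) = √(5) ≈ 2.2361,  v_1 = u/||u|| ≈ (0, 0.8944, -0.4472) (||v_1|| = 1).

λ_1 = 7,  λ_2 = 4.7913,  λ_3 = 0.2087;  v_1 ≈ (0, 0.8944, -0.4472)


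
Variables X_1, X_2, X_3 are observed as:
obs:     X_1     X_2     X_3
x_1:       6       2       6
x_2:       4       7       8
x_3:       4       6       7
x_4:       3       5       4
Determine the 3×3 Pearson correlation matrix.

Step 1 — column means:
  mean(X_1) = (6 + 4 + 4 + 3) / 4 = 17/4 = 4.25
  mean(X_2) = (2 + 7 + 6 + 5) / 4 = 20/4 = 5
  mean(X_3) = (6 + 8 + 7 + 4) / 4 = 25/4 = 6.25

Step 2 — sample variances and covariances s[i,j] = (1/(n-1)) · Σ_k (x_{k,i} - mean_i) · (x_{k,j} - mean_j), with n-1 = 3:
  s[X_1,X_1] = ((1.75)·(1.75) + (-0.25)·(-0.25) + (-0.25)·(-0.25) + (-1.25)·(-1.25)) / 3 = 4.75/3 = 1.5833
  s[X_1,X_2] = ((1.75)·(-3) + (-0.25)·(2) + (-0.25)·(1) + (-1.25)·(0)) / 3 = -6/3 = -2
  s[X_1,X_3] = ((1.75)·(-0.25) + (-0.25)·(1.75) + (-0.25)·(0.75) + (-1.25)·(-2.25)) / 3 = 1.75/3 = 0.5833
  s[X_2,X_2] = ((-3)·(-3) + (2)·(2) + (1)·(1) + (0)·(0)) / 3 = 14/3 = 4.6667
  s[X_2,X_3] = ((-3)·(-0.25) + (2)·(1.75) + (1)·(0.75) + (0)·(-2.25)) / 3 = 5/3 = 1.6667
  s[X_3,X_3] = ((-0.25)·(-0.25) + (1.75)·(1.75) + (0.75)·(0.75) + (-2.25)·(-2.25)) / 3 = 8.75/3 = 2.9167
  Sample standard deviations s_i = √(s[i,i]):
  s(X_1) = √(1.5833) = 1.2583
  s(X_2) = √(4.6667) = 2.1602
  s(X_3) = √(2.9167) = 1.7078

Step 3 — r_{ij} = s_{ij} / (s_i · s_j):
  r[X_1,X_1] = 1 (diagonal).
  r[X_1,X_2] = -2 / (1.2583 · 2.1602) = -2 / 2.7183 = -0.7358
  r[X_1,X_3] = 0.5833 / (1.2583 · 1.7078) = 0.5833 / 2.149 = 0.2714
  r[X_2,X_2] = 1 (diagonal).
  r[X_2,X_3] = 1.6667 / (2.1602 · 1.7078) = 1.6667 / 3.6893 = 0.4518
  r[X_3,X_3] = 1 (diagonal).

R is symmetric with unit diagonal. Assembling:

R = [[1, -0.7358, 0.2714],
 [-0.7358, 1, 0.4518],
 [0.2714, 0.4518, 1]]


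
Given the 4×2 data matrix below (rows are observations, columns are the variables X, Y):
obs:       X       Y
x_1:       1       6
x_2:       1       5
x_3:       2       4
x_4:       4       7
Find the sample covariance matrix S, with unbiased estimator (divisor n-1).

Step 1 — column means:
  mean(X) = (1 + 1 + 2 + 4) / 4 = 8/4 = 2
  mean(Y) = (6 + 5 + 4 + 7) / 4 = 22/4 = 5.5

Step 2 — sample covariance S[i,j] = (1/(n-1)) · Σ_k (x_{k,i} - mean_i) · (x_{k,j} - mean_j), with n-1 = 3.
  S[X,X] = ((-1)·(-1) + (-1)·(-1) + (0)·(0) + (2)·(2)) / 3 = 6/3 = 2
  S[X,Y] = ((-1)·(0.5) + (-1)·(-0.5) + (0)·(-1.5) + (2)·(1.5)) / 3 = 3/3 = 1
  S[Y,Y] = ((0.5)·(0.5) + (-0.5)·(-0.5) + (-1.5)·(-1.5) + (1.5)·(1.5)) / 3 = 5/3 = 1.6667

S is symmetric (S[j,i] = S[i,j]). Assembling:

S = [[2, 1],
 [1, 1.6667]]


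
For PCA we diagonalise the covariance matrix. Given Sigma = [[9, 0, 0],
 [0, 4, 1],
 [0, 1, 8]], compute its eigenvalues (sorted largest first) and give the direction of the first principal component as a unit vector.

Step 1 — characteristic polynomial p(λ) = det(λI - Sigma) = λ³ - tr·λ² + c_1·λ - det, where tr = trace, c_1 = sum of the principal 2×2 minors, det = det(Sigma):
  tr = 9 + 4 + 8 = 21,
  c_1 = (9·4 - (0)²) + (9·8 - (0)²) + (4·8 - (1)²) = 36 + 72 + 31 = 139,
  det = 9·(4·8 - (1)²) - (0)·((0)·8 - (1)·(0)) + (0)·((0)·(1) - 4·(0)) = 9·(31) - (0)·(0) + (0)·(0) = 279.
  So p(λ) = λ³ - 21λ² + 139λ - 279.
Step 2 — look for an integer root (rational root theorem: any rational root is an integer divisor of 279). Testing λ = 9:
  p(9) = 729 - 1701 + 1251 - 279 = 0  ✓
  Dividing out (λ - 9): p(λ) = (λ - 9)(λ² - 12λ + 31).
Step 3 — remaining eigenvalues from the quadratic λ² - 12λ + 31 = 0:
  Δ = 12² - 4·31 = 144 - 124 = 20,  λ = (12 ± √20)/2 = (12 ± 4.4721)/2 ≈ 8.2361 or 3.7639.
  Sorted: λ_1 = 9,  λ_2 = 8.2361,  λ_3 = 3.7639  (check: sum = 21 = tr ✓).

Step 4 — unit eigenvector for λ_1 = 9: v spans the null space of (Sigma - λ_1 I), whose rows are
  r_1 = (0, 0, 0),  r_2 = (0, -5, 1),  r_3 = (0, 1, -1).
  v is orthogonal to every row, so take v ∝ r_2 × r_3 = ((-5)·(-1) - (1)·(1), (1)·(0) - (0)·(-1), (0)·(1) - (-5)·(0)) = (4, 0, 0).
  Rescale (divide by 4): u = (1, 0, 0).
  ||u|| = √((1)² + (0)² + (0)²) = √(1) = 1,  v_1 = u/||u|| ≈ (1, 0, 0) (||v_1|| = 1).

λ_1 = 9,  λ_2 = 8.2361,  λ_3 = 3.7639;  v_1 ≈ (1, 0, 0)


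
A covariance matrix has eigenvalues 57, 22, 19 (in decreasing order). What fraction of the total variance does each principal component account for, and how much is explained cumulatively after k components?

Step 1 — total variance = trace(Sigma) = Σ λ_i = 57 + 22 + 19 = 98.

Step 2 — fraction explained by component i = λ_i / Σ λ:
  PC1: 57/98 = 0.5816
  PC2: 22/98 = 0.2245
  PC3: 19/98 = 0.1939

Step 3 — cumulative fraction after k components = (λ_1 + ... + λ_k) / Σ λ:
  k = 1: 57/98 = 0.5816
  k = 2: (57 + 22)/98 = 79/98 = 0.8061
  k = 3: (57 + 22 + 19)/98 = 98/98 = 1

Summary (fraction, with percent):

explained: PC1 0.5816 (58.16%), PC2 0.2245 (22.45%), PC3 0.1939 (19.39%);  cumulative: 0.5816, 0.8061, 1


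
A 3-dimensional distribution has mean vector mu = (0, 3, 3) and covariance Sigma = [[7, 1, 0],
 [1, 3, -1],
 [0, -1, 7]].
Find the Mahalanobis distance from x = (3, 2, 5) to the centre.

Step 1 — centre the observation: (x - mu) = (3, -1, 2).

Step 2 — invert Sigma (cofactor / det for 3×3, or solve directly):
  Sigma^{-1} = [[0.1504, -0.0526, -0.0075],
 [-0.0526, 0.3684, 0.0526],
 [-0.0075, 0.0526, 0.1504]].

Step 3 — form the quadratic (x - mu)^T · Sigma^{-1} · (x - mu):
  Sigma^{-1} · (x - mu) = (0.4887, -0.4211, 0.2256).
  (x - mu)^T · [Sigma^{-1} · (x - mu)] = (3)·(0.4887) + (-1)·(-0.4211) + (2)·(0.2256) = 2.3383.

Step 4 — take square root: d = √(2.3383) ≈ 1.5292.

d(x, mu) = √(2.3383) ≈ 1.5292


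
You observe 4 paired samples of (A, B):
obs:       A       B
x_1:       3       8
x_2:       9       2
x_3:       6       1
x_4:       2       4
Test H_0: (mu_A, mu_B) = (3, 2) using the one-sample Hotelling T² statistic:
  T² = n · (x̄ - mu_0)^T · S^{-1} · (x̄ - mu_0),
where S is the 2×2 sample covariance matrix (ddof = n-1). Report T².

Step 1 — sample mean vector:
  mean(A) = (3 + 9 + 6 + 2) / 4 = 20/4 = 5
  mean(B) = (8 + 2 + 1 + 4) / 4 = 15/4 = 3.75
  x̄ = (5, 3.75),  deviation x̄ - mu_0 = (5, 3.75) - (3, 2) = (2, 1.75).

Step 2 — sample covariance matrix, S[i,j] = (1/(n-1)) · Σ_k (x_{k,i} - mean_i) · (x_{k,j} - mean_j), divisor n-1 = 3:
  S[A,A] = ((-2)·(-2) + (4)·(4) + (1)·(1) + (-3)·(-3)) / 3 = 30/3 = 10
  S[A,B] = ((-2)·(4.25) + (4)·(-1.75) + (1)·(-2.75) + (-3)·(0.25)) / 3 = -19/3 = -6.3333
  S[B,B] = ((4.25)·(4.25) + (-1.75)·(-1.75) + (-2.75)·(-2.75) + (0.25)·(0.25)) / 3 = 28.75/3 = 9.5833
  S = [[10, -6.3333],
 [-6.3333, 9.5833]].

Step 3 — invert S. det(S) = 10·9.5833 - (-6.3333)² = 55.7222.
  S^{-1} = (1/det) · [[d, -b], [-b, a]] = [[0.172, 0.1137],
 [0.1137, 0.1795]].

Step 4 — quadratic form (x̄ - mu_0)^T · S^{-1} · (x̄ - mu_0):
  S^{-1} · (x̄ - mu_0) = (0.5429, 0.5414),
  (x̄ - mu_0)^T · [...] = (2)·(0.5429) + (1.75)·(0.5414) = 2.0332.

Step 5 — scale by n: T² = 4 · 2.0332 = 8.1326.

T² ≈ 8.1326


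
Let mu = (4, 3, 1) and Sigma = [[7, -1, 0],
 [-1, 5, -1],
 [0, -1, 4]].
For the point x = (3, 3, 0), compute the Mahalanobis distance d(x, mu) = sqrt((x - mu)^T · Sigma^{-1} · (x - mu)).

Step 1 — centre the observation: (x - mu) = (-1, 0, -1).

Step 2 — invert Sigma (cofactor / det for 3×3, or solve directly):
  Sigma^{-1} = [[0.1473, 0.031, 0.0078],
 [0.031, 0.2171, 0.0543],
 [0.0078, 0.0543, 0.2636]].

Step 3 — form the quadratic (x - mu)^T · Sigma^{-1} · (x - mu):
  Sigma^{-1} · (x - mu) = (-0.155, -0.0853, -0.2713).
  (x - mu)^T · [Sigma^{-1} · (x - mu)] = (-1)·(-0.155) + (0)·(-0.0853) + (-1)·(-0.2713) = 0.4264.

Step 4 — take square root: d = √(0.4264) ≈ 0.653.

d(x, mu) = √(0.4264) ≈ 0.653


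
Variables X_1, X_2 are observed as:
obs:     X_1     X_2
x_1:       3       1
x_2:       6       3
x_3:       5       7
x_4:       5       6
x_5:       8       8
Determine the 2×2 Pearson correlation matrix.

Step 1 — column means:
  mean(X_1) = (3 + 6 + 5 + 5 + 8) / 5 = 27/5 = 5.4
  mean(X_2) = (1 + 3 + 7 + 6 + 8) / 5 = 25/5 = 5

Step 2 — sample variances and covariances s[i,j] = (1/(n-1)) · Σ_k (x_{k,i} - mean_i) · (x_{k,j} - mean_j), with n-1 = 4:
  s[X_1,X_1] = ((-2.4)·(-2.4) + (0.6)·(0.6) + (-0.4)·(-0.4) + (-0.4)·(-0.4) + (2.6)·(2.6)) / 4 = 13.2/4 = 3.3
  s[X_1,X_2] = ((-2.4)·(-4) + (0.6)·(-2) + (-0.4)·(2) + (-0.4)·(1) + (2.6)·(3)) / 4 = 15/4 = 3.75
  s[X_2,X_2] = ((-4)·(-4) + (-2)·(-2) + (2)·(2) + (1)·(1) + (3)·(3)) / 4 = 34/4 = 8.5
  Sample standard deviations s_i = √(s[i,i]):
  s(X_1) = √(3.3) = 1.8166
  s(X_2) = √(8.5) = 2.9155

Step 3 — r_{ij} = s_{ij} / (s_i · s_j):
  r[X_1,X_1] = 1 (diagonal).
  r[X_1,X_2] = 3.75 / (1.8166 · 2.9155) = 3.75 / 5.2962 = 0.7081
  r[X_2,X_2] = 1 (diagonal).

R is symmetric with unit diagonal. Assembling:

R = [[1, 0.7081],
 [0.7081, 1]]


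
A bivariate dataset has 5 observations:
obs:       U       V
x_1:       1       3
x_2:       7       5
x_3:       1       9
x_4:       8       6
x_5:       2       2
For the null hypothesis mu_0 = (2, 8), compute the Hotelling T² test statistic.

Step 1 — sample mean vector:
  mean(U) = (1 + 7 + 1 + 8 + 2) / 5 = 19/5 = 3.8
  mean(V) = (3 + 5 + 9 + 6 + 2) / 5 = 25/5 = 5
  x̄ = (3.8, 5),  deviation x̄ - mu_0 = (3.8, 5) - (2, 8) = (1.8, -3).

Step 2 — sample covariance matrix, S[i,j] = (1/(n-1)) · Σ_k (x_{k,i} - mean_i) · (x_{k,j} - mean_j), divisor n-1 = 4:
  S[U,U] = ((-2.8)·(-2.8) + (3.2)·(3.2) + (-2.8)·(-2.8) + (4.2)·(4.2) + (-1.8)·(-1.8)) / 4 = 46.8/4 = 11.7
  S[U,V] = ((-2.8)·(-2) + (3.2)·(0) + (-2.8)·(4) + (4.2)·(1) + (-1.8)·(-3)) / 4 = 4/4 = 1
  S[V,V] = ((-2)·(-2) + (0)·(0) + (4)·(4) + (1)·(1) + (-3)·(-3)) / 4 = 30/4 = 7.5
  S = [[11.7, 1],
 [1, 7.5]].

Step 3 — invert S. det(S) = 11.7·7.5 - (1)² = 86.75.
  S^{-1} = (1/det) · [[d, -b], [-b, a]] = [[0.0865, -0.0115],
 [-0.0115, 0.1349]].

Step 4 — quadratic form (x̄ - mu_0)^T · S^{-1} · (x̄ - mu_0):
  S^{-1} · (x̄ - mu_0) = (0.1902, -0.4254),
  (x̄ - mu_0)^T · [...] = (1.8)·(0.1902) + (-3)·(-0.4254) = 1.6184.

Step 5 — scale by n: T² = 5 · 1.6184 = 8.0922.

T² ≈ 8.0922


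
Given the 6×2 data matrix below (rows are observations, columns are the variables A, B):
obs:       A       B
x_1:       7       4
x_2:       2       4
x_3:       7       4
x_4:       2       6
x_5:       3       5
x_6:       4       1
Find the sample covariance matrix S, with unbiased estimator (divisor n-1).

Step 1 — column means:
  mean(A) = (7 + 2 + 7 + 2 + 3 + 4) / 6 = 25/6 = 4.1667
  mean(B) = (4 + 4 + 4 + 6 + 5 + 1) / 6 = 24/6 = 4

Step 2 — sample covariance S[i,j] = (1/(n-1)) · Σ_k (x_{k,i} - mean_i) · (x_{k,j} - mean_j), with n-1 = 5.
  S[A,A] = ((2.8333)·(2.8333) + (-2.1667)·(-2.1667) + (2.8333)·(2.8333) + (-2.1667)·(-2.1667) + (-1.1667)·(-1.1667) + (-0.1667)·(-0.1667)) / 5 = 26.8333/5 = 5.3667
  S[A,B] = ((2.8333)·(0) + (-2.1667)·(0) + (2.8333)·(0) + (-2.1667)·(2) + (-1.1667)·(1) + (-0.1667)·(-3)) / 5 = -5/5 = -1
  S[B,B] = ((0)·(0) + (0)·(0) + (0)·(0) + (2)·(2) + (1)·(1) + (-3)·(-3)) / 5 = 14/5 = 2.8

S is symmetric (S[j,i] = S[i,j]). Assembling:

S = [[5.3667, -1],
 [-1, 2.8]]


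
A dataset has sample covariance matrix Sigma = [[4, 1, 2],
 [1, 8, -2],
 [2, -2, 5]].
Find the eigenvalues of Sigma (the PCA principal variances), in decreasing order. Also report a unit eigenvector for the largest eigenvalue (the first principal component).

Step 1 — characteristic polynomial p(λ) = det(λI - Sigma) = λ³ - tr·λ² + c_1·λ - det, where tr = trace, c_1 = sum of the principal 2×2 minors, det = det(Sigma):
  tr = 4 + 8 + 5 = 17,
  c_1 = (4·8 - (1)²) + (4·5 - (2)²) + (8·5 - (-2)²) = 31 + 16 + 36 = 83,
  det = 4·(8·5 - (-2)²) - (1)·((1)·5 - (-2)·(2)) + (2)·((1)·(-2) - 8·(2)) = 4·(36) - (1)·(9) + (2)·(-18) = 99.
  So p(λ) = λ³ - 17λ² + 83λ - 99.
Step 2 — look for an integer root (rational root theorem: any rational root is an integer divisor of 99). Testing λ = 9:
  p(9) = 729 - 1377 + 747 - 99 = 0  ✓
  Dividing out (λ - 9): p(λ) = (λ - 9)(λ² - 8λ + 11).
Step 3 — remaining eigenvalues from the quadratic λ² - 8λ + 11 = 0:
  Δ = 8² - 4·11 = 64 - 44 = 20,  λ = (8 ± √20)/2 = (8 ± 4.4721)/2 ≈ 6.2361 or 1.7639.
  Sorted: λ_1 = 9,  λ_2 = 6.2361,  λ_3 = 1.7639  (check: sum = 17 = tr ✓).

Step 4 — unit eigenvector for λ_1 = 9: v spans the null space of (Sigma - λ_1 I), whose rows are
  r_1 = (-5, 1, 2),  r_2 = (1, -1, -2),  r_3 = (2, -2, -4).
  v is orthogonal to every row, so take v ∝ r_1 × r_2 = ((1)·(-2) - (2)·(-1), (2)·(1) - (-5)·(-2), (-5)·(-1) - (1)·(1)) = (0, -8, 4).
  Rescale (divide by 4; multiply by -1 so the first nonzero entry is positive): u = (0, 2, -1).
  ||u|| = √((0)² + (2)² + (-1)²) = √(5) ≈ 2.2361,  v_1 = u/||u|| ≈ (0, 0.8944, -0.4472) (||v_1|| = 1).

λ_1 = 9,  λ_2 = 6.2361,  λ_3 = 1.7639;  v_1 ≈ (0, 0.8944, -0.4472)


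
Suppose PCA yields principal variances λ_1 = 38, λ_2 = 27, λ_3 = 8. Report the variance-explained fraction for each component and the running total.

Step 1 — total variance = trace(Sigma) = Σ λ_i = 38 + 27 + 8 = 73.

Step 2 — fraction explained by component i = λ_i / Σ λ:
  PC1: 38/73 = 0.5205
  PC2: 27/73 = 0.3699
  PC3: 8/73 = 0.1096

Step 3 — cumulative fraction after k components = (λ_1 + ... + λ_k) / Σ λ:
  k = 1: 38/73 = 0.5205
  k = 2: (38 + 27)/73 = 65/73 = 0.8904
  k = 3: (38 + 27 + 8)/73 = 73/73 = 1

Summary (fraction, with percent):

explained: PC1 0.5205 (52.05%), PC2 0.3699 (36.99%), PC3 0.1096 (10.96%);  cumulative: 0.5205, 0.8904, 1


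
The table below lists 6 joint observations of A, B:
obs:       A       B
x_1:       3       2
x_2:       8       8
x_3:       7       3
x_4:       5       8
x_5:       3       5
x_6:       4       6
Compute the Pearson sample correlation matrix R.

Step 1 — column means:
  mean(A) = (3 + 8 + 7 + 5 + 3 + 4) / 6 = 30/6 = 5
  mean(B) = (2 + 8 + 3 + 8 + 5 + 6) / 6 = 32/6 = 5.3333

Step 2 — sample variances and covariances s[i,j] = (1/(n-1)) · Σ_k (x_{k,i} - mean_i) · (x_{k,j} - mean_j), with n-1 = 5:
  s[A,A] = ((-2)·(-2) + (3)·(3) + (2)·(2) + (0)·(0) + (-2)·(-2) + (-1)·(-1)) / 5 = 22/5 = 4.4
  s[A,B] = ((-2)·(-3.3333) + (3)·(2.6667) + (2)·(-2.3333) + (0)·(2.6667) + (-2)·(-0.3333) + (-1)·(0.6667)) / 5 = 10/5 = 2
  s[B,B] = ((-3.3333)·(-3.3333) + (2.6667)·(2.6667) + (-2.3333)·(-2.3333) + (2.6667)·(2.6667) + (-0.3333)·(-0.3333) + (0.6667)·(0.6667)) / 5 = 31.3333/5 = 6.2667
  Sample standard deviations s_i = √(s[i,i]):
  s(A) = √(4.4) = 2.0976
  s(B) = √(6.2667) = 2.5033

Step 3 — r_{ij} = s_{ij} / (s_i · s_j):
  r[A,A] = 1 (diagonal).
  r[A,B] = 2 / (2.0976 · 2.5033) = 2 / 5.251 = 0.3809
  r[B,B] = 1 (diagonal).

R is symmetric with unit diagonal. Assembling:

R = [[1, 0.3809],
 [0.3809, 1]]


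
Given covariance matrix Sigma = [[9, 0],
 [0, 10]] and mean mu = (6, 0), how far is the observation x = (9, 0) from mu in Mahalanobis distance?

Step 1 — centre the observation: (x - mu) = (3, 0).

Step 2 — invert Sigma. det(Sigma) = 9·10 - (0)² = 90.
  Sigma^{-1} = (1/det) · [[d, -b], [-b, a]] = [[0.1111, 0],
 [0, 0.1]].

Step 3 — form the quadratic (x - mu)^T · Sigma^{-1} · (x - mu):
  Sigma^{-1} · (x - mu) = (0.3333, 0).
  (x - mu)^T · [Sigma^{-1} · (x - mu)] = (3)·(0.3333) + (0)·(0) = 1.

Step 4 — take square root: d = √(1) ≈ 1.

d(x, mu) = √(1) ≈ 1


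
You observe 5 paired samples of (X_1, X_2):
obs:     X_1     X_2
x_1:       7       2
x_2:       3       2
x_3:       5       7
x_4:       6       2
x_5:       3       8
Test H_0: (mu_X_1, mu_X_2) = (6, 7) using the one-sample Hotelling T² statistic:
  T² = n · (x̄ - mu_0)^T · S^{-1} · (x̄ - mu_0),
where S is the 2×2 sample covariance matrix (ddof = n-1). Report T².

Step 1 — sample mean vector:
  mean(X_1) = (7 + 3 + 5 + 6 + 3) / 5 = 24/5 = 4.8
  mean(X_2) = (2 + 2 + 7 + 2 + 8) / 5 = 21/5 = 4.2
  x̄ = (4.8, 4.2),  deviation x̄ - mu_0 = (4.8, 4.2) - (6, 7) = (-1.2, -2.8).

Step 2 — sample covariance matrix, S[i,j] = (1/(n-1)) · Σ_k (x_{k,i} - mean_i) · (x_{k,j} - mean_j), divisor n-1 = 4:
  S[X_1,X_1] = ((2.2)·(2.2) + (-1.8)·(-1.8) + (0.2)·(0.2) + (1.2)·(1.2) + (-1.8)·(-1.8)) / 4 = 12.8/4 = 3.2
  S[X_1,X_2] = ((2.2)·(-2.2) + (-1.8)·(-2.2) + (0.2)·(2.8) + (1.2)·(-2.2) + (-1.8)·(3.8)) / 4 = -9.8/4 = -2.45
  S[X_2,X_2] = ((-2.2)·(-2.2) + (-2.2)·(-2.2) + (2.8)·(2.8) + (-2.2)·(-2.2) + (3.8)·(3.8)) / 4 = 36.8/4 = 9.2
  S = [[3.2, -2.45],
 [-2.45, 9.2]].

Step 3 — invert S. det(S) = 3.2·9.2 - (-2.45)² = 23.4375.
  S^{-1} = (1/det) · [[d, -b], [-b, a]] = [[0.3925, 0.1045],
 [0.1045, 0.1365]].

Step 4 — quadratic form (x̄ - mu_0)^T · S^{-1} · (x̄ - mu_0):
  S^{-1} · (x̄ - mu_0) = (-0.7637, -0.5077),
  (x̄ - mu_0)^T · [...] = (-1.2)·(-0.7637) + (-2.8)·(-0.5077) = 2.3381.

Step 5 — scale by n: T² = 5 · 2.3381 = 11.6907.

T² ≈ 11.6907


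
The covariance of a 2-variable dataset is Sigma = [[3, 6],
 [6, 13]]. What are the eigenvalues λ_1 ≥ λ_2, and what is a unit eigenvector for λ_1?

Step 1 — characteristic polynomial of 2×2 Sigma:
  det(Sigma - λI) = λ² - trace · λ + det = 0.
  trace = 3 + 13 = 16, det = 3·13 - (6)² = 3.
Step 2 — discriminant:
  Δ = trace² - 4·det = 256 - 12 = 244.
Step 3 — eigenvalues:
  λ = (trace ± √Δ)/2 = (16 ± 15.6205)/2,
  λ_1 = 15.8102,  λ_2 = 0.1898.

Step 4 — unit eigenvector for λ_1: solve (Sigma - λ_1 I)v = 0. First row:
  (3 - 15.8102)·v_x + (6)·v_y = 0, i.e. (-12.8102)·v_x + (6)·v_y = 0,
  so v ∝ (b, λ_1 - a) = (6, 12.8102) = u.
  ||u|| = √((6)² + (12.8102)²) = √(200.1025) ≈ 14.1458,
  v_1 = u/||u|| ≈ (0.4242, 0.9056) (||v_1|| = 1).

λ_1 = 15.8102,  λ_2 = 0.1898;  v_1 ≈ (0.4242, 0.9056)


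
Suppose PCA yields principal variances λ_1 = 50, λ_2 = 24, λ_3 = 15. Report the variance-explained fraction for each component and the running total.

Step 1 — total variance = trace(Sigma) = Σ λ_i = 50 + 24 + 15 = 89.

Step 2 — fraction explained by component i = λ_i / Σ λ:
  PC1: 50/89 = 0.5618
  PC2: 24/89 = 0.2697
  PC3: 15/89 = 0.1685

Step 3 — cumulative fraction after k components = (λ_1 + ... + λ_k) / Σ λ:
  k = 1: 50/89 = 0.5618
  k = 2: (50 + 24)/89 = 74/89 = 0.8315
  k = 3: (50 + 24 + 15)/89 = 89/89 = 1

Summary (fraction, with percent):

explained: PC1 0.5618 (56.18%), PC2 0.2697 (26.97%), PC3 0.1685 (16.85%);  cumulative: 0.5618, 0.8315, 1


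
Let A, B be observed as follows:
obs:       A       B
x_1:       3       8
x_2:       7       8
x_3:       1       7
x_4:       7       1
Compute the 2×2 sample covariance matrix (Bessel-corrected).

Step 1 — column means:
  mean(A) = (3 + 7 + 1 + 7) / 4 = 18/4 = 4.5
  mean(B) = (8 + 8 + 7 + 1) / 4 = 24/4 = 6

Step 2 — sample covariance S[i,j] = (1/(n-1)) · Σ_k (x_{k,i} - mean_i) · (x_{k,j} - mean_j), with n-1 = 3.
  S[A,A] = ((-1.5)·(-1.5) + (2.5)·(2.5) + (-3.5)·(-3.5) + (2.5)·(2.5)) / 3 = 27/3 = 9
  S[A,B] = ((-1.5)·(2) + (2.5)·(2) + (-3.5)·(1) + (2.5)·(-5)) / 3 = -14/3 = -4.6667
  S[B,B] = ((2)·(2) + (2)·(2) + (1)·(1) + (-5)·(-5)) / 3 = 34/3 = 11.3333

S is symmetric (S[j,i] = S[i,j]). Assembling:

S = [[9, -4.6667],
 [-4.6667, 11.3333]]


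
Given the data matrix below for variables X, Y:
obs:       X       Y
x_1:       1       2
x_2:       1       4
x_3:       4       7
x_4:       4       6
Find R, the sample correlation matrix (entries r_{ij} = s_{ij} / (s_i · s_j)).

Step 1 — column means:
  mean(X) = (1 + 1 + 4 + 4) / 4 = 10/4 = 2.5
  mean(Y) = (2 + 4 + 7 + 6) / 4 = 19/4 = 4.75

Step 2 — sample variances and covariances s[i,j] = (1/(n-1)) · Σ_k (x_{k,i} - mean_i) · (x_{k,j} - mean_j), with n-1 = 3:
  s[X,X] = ((-1.5)·(-1.5) + (-1.5)·(-1.5) + (1.5)·(1.5) + (1.5)·(1.5)) / 3 = 9/3 = 3
  s[X,Y] = ((-1.5)·(-2.75) + (-1.5)·(-0.75) + (1.5)·(2.25) + (1.5)·(1.25)) / 3 = 10.5/3 = 3.5
  s[Y,Y] = ((-2.75)·(-2.75) + (-0.75)·(-0.75) + (2.25)·(2.25) + (1.25)·(1.25)) / 3 = 14.75/3 = 4.9167
  Sample standard deviations s_i = √(s[i,i]):
  s(X) = √(3) = 1.7321
  s(Y) = √(4.9167) = 2.2174

Step 3 — r_{ij} = s_{ij} / (s_i · s_j):
  r[X,X] = 1 (diagonal).
  r[X,Y] = 3.5 / (1.7321 · 2.2174) = 3.5 / 3.8406 = 0.9113
  r[Y,Y] = 1 (diagonal).

R is symmetric with unit diagonal. Assembling:

R = [[1, 0.9113],
 [0.9113, 1]]


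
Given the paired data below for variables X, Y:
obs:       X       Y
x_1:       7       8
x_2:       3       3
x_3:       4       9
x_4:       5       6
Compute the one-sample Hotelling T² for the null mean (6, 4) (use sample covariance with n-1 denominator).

Step 1 — sample mean vector:
  mean(X) = (7 + 3 + 4 + 5) / 4 = 19/4 = 4.75
  mean(Y) = (8 + 3 + 9 + 6) / 4 = 26/4 = 6.5
  x̄ = (4.75, 6.5),  deviation x̄ - mu_0 = (4.75, 6.5) - (6, 4) = (-1.25, 2.5).

Step 2 — sample covariance matrix, S[i,j] = (1/(n-1)) · Σ_k (x_{k,i} - mean_i) · (x_{k,j} - mean_j), divisor n-1 = 3:
  S[X,X] = ((2.25)·(2.25) + (-1.75)·(-1.75) + (-0.75)·(-0.75) + (0.25)·(0.25)) / 3 = 8.75/3 = 2.9167
  S[X,Y] = ((2.25)·(1.5) + (-1.75)·(-3.5) + (-0.75)·(2.5) + (0.25)·(-0.5)) / 3 = 7.5/3 = 2.5
  S[Y,Y] = ((1.5)·(1.5) + (-3.5)·(-3.5) + (2.5)·(2.5) + (-0.5)·(-0.5)) / 3 = 21/3 = 7
  S = [[2.9167, 2.5],
 [2.5, 7]].

Step 3 — invert S. det(S) = 2.9167·7 - (2.5)² = 14.1667.
  S^{-1} = (1/det) · [[d, -b], [-b, a]] = [[0.4941, -0.1765],
 [-0.1765, 0.2059]].

Step 4 — quadratic form (x̄ - mu_0)^T · S^{-1} · (x̄ - mu_0):
  S^{-1} · (x̄ - mu_0) = (-1.0588, 0.7353),
  (x̄ - mu_0)^T · [...] = (-1.25)·(-1.0588) + (2.5)·(0.7353) = 3.1618.

Step 5 — scale by n: T² = 4 · 3.1618 = 12.6471.

T² ≈ 12.6471


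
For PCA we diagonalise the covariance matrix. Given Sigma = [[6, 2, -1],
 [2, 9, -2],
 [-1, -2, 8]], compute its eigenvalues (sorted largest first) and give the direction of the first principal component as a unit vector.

Step 1 — characteristic polynomial p(λ) = det(λI - Sigma) = λ³ - tr·λ² + c_1·λ - det, where tr = trace, c_1 = sum of the principal 2×2 minors, det = det(Sigma):
  tr = 6 + 9 + 8 = 23,
  c_1 = (6·9 - (2)²) + (6·8 - (-1)²) + (9·8 - (-2)²) = 50 + 47 + 68 = 165,
  det = 6·(9·8 - (-2)²) - (2)·((2)·8 - (-2)·(-1)) + (-1)·((2)·(-2) - 9·(-1)) = 6·(68) - (2)·(14) + (-1)·(5) = 375.
  So p(λ) = λ³ - 23λ² + 165λ - 375.
Step 2 — look for an integer root (rational root theorem: any rational root is an integer divisor of 375). Testing λ = 5:
  p(5) = 125 - 575 + 825 - 375 = 0  ✓
  Dividing out (λ - 5): p(λ) = (λ - 5)(λ² - 18λ + 75).
Step 3 — remaining eigenvalues from the quadratic λ² - 18λ + 75 = 0:
  Δ = 18² - 4·75 = 324 - 300 = 24,  λ = (18 ± √24)/2 = (18 ± 4.899)/2 ≈ 11.4495 or 6.5505.
  Sorted: λ_1 = 11.4495,  λ_2 = 6.5505,  λ_3 = 5  (check: sum = 23 = tr ✓).

Step 4 — unit eigenvector for λ_1 ≈ 11.4495: v spans the null space of (Sigma - λ_1 I), whose rows are
  r_1 = (-5.4495, 2, -1),  r_2 = (2, -2.4495, -2),  r_3 = (-1, -2, -3.4495).
  v is orthogonal to every row, so take v ∝ r_1 × r_2 = ((2)·(-2) - (-1)·(-2.4495), (-1)·(2) - (-5.4495)·(-2), (-5.4495)·(-2.4495) - (2)·(2)) ≈ (-6.4495, -12.899, 9.3485).
  Rescale (multiply by -1 so the first nonzero entry is positive): u = (6.4495, 12.899, -9.3485).
  ||u|| = √((6.4495)² + (12.899)² + (-9.3485)²) = √(295.3735) ≈ 17.1864,  v_1 = u/||u|| ≈ (0.3753, 0.7505, -0.5439) (||v_1|| = 1).

λ_1 = 11.4495,  λ_2 = 6.5505,  λ_3 = 5;  v_1 ≈ (0.3753, 0.7505, -0.5439)


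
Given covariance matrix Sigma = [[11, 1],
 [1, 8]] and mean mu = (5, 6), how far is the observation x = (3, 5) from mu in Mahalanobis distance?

Step 1 — centre the observation: (x - mu) = (-2, -1).

Step 2 — invert Sigma. det(Sigma) = 11·8 - (1)² = 87.
  Sigma^{-1} = (1/det) · [[d, -b], [-b, a]] = [[0.092, -0.0115],
 [-0.0115, 0.1264]].

Step 3 — form the quadratic (x - mu)^T · Sigma^{-1} · (x - mu):
  Sigma^{-1} · (x - mu) = (-0.1724, -0.1034).
  (x - mu)^T · [Sigma^{-1} · (x - mu)] = (-2)·(-0.1724) + (-1)·(-0.1034) = 0.4483.

Step 4 — take square root: d = √(0.4483) ≈ 0.6695.

d(x, mu) = √(0.4483) ≈ 0.6695


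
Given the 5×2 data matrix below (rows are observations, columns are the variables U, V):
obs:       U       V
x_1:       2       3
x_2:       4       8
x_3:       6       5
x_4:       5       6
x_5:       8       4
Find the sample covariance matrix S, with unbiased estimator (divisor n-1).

Step 1 — column means:
  mean(U) = (2 + 4 + 6 + 5 + 8) / 5 = 25/5 = 5
  mean(V) = (3 + 8 + 5 + 6 + 4) / 5 = 26/5 = 5.2

Step 2 — sample covariance S[i,j] = (1/(n-1)) · Σ_k (x_{k,i} - mean_i) · (x_{k,j} - mean_j), with n-1 = 4.
  S[U,U] = ((-3)·(-3) + (-1)·(-1) + (1)·(1) + (0)·(0) + (3)·(3)) / 4 = 20/4 = 5
  S[U,V] = ((-3)·(-2.2) + (-1)·(2.8) + (1)·(-0.2) + (0)·(0.8) + (3)·(-1.2)) / 4 = 0/4 = 0
  S[V,V] = ((-2.2)·(-2.2) + (2.8)·(2.8) + (-0.2)·(-0.2) + (0.8)·(0.8) + (-1.2)·(-1.2)) / 4 = 14.8/4 = 3.7

S is symmetric (S[j,i] = S[i,j]). Assembling:

S = [[5, 0],
 [0, 3.7]]


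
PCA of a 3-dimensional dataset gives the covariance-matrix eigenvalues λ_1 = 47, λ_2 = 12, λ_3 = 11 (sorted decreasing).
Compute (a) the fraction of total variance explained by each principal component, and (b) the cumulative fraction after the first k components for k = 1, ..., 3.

Step 1 — total variance = trace(Sigma) = Σ λ_i = 47 + 12 + 11 = 70.

Step 2 — fraction explained by component i = λ_i / Σ λ:
  PC1: 47/70 = 0.6714
  PC2: 12/70 = 0.1714
  PC3: 11/70 = 0.1571

Step 3 — cumulative fraction after k components = (λ_1 + ... + λ_k) / Σ λ:
  k = 1: 47/70 = 0.6714
  k = 2: (47 + 12)/70 = 59/70 = 0.8429
  k = 3: (47 + 12 + 11)/70 = 70/70 = 1

Summary (fraction, with percent):

explained: PC1 0.6714 (67.14%), PC2 0.1714 (17.14%), PC3 0.1571 (15.71%);  cumulative: 0.6714, 0.8429, 1


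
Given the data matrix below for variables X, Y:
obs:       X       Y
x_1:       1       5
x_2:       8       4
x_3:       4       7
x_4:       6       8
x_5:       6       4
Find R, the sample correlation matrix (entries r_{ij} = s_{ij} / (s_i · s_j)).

Step 1 — column means:
  mean(X) = (1 + 8 + 4 + 6 + 6) / 5 = 25/5 = 5
  mean(Y) = (5 + 4 + 7 + 8 + 4) / 5 = 28/5 = 5.6

Step 2 — sample variances and covariances s[i,j] = (1/(n-1)) · Σ_k (x_{k,i} - mean_i) · (x_{k,j} - mean_j), with n-1 = 4:
  s[X,X] = ((-4)·(-4) + (3)·(3) + (-1)·(-1) + (1)·(1) + (1)·(1)) / 4 = 28/4 = 7
  s[X,Y] = ((-4)·(-0.6) + (3)·(-1.6) + (-1)·(1.4) + (1)·(2.4) + (1)·(-1.6)) / 4 = -3/4 = -0.75
  s[Y,Y] = ((-0.6)·(-0.6) + (-1.6)·(-1.6) + (1.4)·(1.4) + (2.4)·(2.4) + (-1.6)·(-1.6)) / 4 = 13.2/4 = 3.3
  Sample standard deviations s_i = √(s[i,i]):
  s(X) = √(7) = 2.6458
  s(Y) = √(3.3) = 1.8166

Step 3 — r_{ij} = s_{ij} / (s_i · s_j):
  r[X,X] = 1 (diagonal).
  r[X,Y] = -0.75 / (2.6458 · 1.8166) = -0.75 / 4.8062 = -0.156
  r[Y,Y] = 1 (diagonal).

R is symmetric with unit diagonal. Assembling:

R = [[1, -0.156],
 [-0.156, 1]]


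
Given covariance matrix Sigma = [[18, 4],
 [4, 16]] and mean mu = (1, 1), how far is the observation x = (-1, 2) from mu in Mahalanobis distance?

Step 1 — centre the observation: (x - mu) = (-2, 1).

Step 2 — invert Sigma. det(Sigma) = 18·16 - (4)² = 272.
  Sigma^{-1} = (1/det) · [[d, -b], [-b, a]] = [[0.0588, -0.0147],
 [-0.0147, 0.0662]].

Step 3 — form the quadratic (x - mu)^T · Sigma^{-1} · (x - mu):
  Sigma^{-1} · (x - mu) = (-0.1324, 0.0956).
  (x - mu)^T · [Sigma^{-1} · (x - mu)] = (-2)·(-0.1324) + (1)·(0.0956) = 0.3603.

Step 4 — take square root: d = √(0.3603) ≈ 0.6002.

d(x, mu) = √(0.3603) ≈ 0.6002


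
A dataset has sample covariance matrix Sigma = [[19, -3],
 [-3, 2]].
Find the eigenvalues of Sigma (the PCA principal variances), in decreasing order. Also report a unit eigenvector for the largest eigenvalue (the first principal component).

Step 1 — characteristic polynomial of 2×2 Sigma:
  det(Sigma - λI) = λ² - trace · λ + det = 0.
  trace = 19 + 2 = 21, det = 19·2 - (-3)² = 29.
Step 2 — discriminant:
  Δ = trace² - 4·det = 441 - 116 = 325.
Step 3 — eigenvalues:
  λ = (trace ± √Δ)/2 = (21 ± 18.0278)/2,
  λ_1 = 19.5139,  λ_2 = 1.4861.

Step 4 — unit eigenvector for λ_1: solve (Sigma - λ_1 I)v = 0. First row:
  (19 - 19.5139)·v_x + (-3)·v_y = 0, i.e. (-0.5139)·v_x + (-3)·v_y = 0,
  so v ∝ (b, λ_1 - a) = (-3, 0.5139); multiply by -1 so the first entry is positive: u = (3, -0.5139).
  ||u|| = √((3)² + (-0.5139)²) = √(9.2641) ≈ 3.0437,
  v_1 = u/||u|| ≈ (0.9856, -0.1688) (||v_1|| = 1).

λ_1 = 19.5139,  λ_2 = 1.4861;  v_1 ≈ (0.9856, -0.1688)


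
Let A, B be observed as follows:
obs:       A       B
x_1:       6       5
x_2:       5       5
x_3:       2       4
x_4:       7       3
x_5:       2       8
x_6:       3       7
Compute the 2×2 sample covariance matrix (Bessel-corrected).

Step 1 — column means:
  mean(A) = (6 + 5 + 2 + 7 + 2 + 3) / 6 = 25/6 = 4.1667
  mean(B) = (5 + 5 + 4 + 3 + 8 + 7) / 6 = 32/6 = 5.3333

Step 2 — sample covariance S[i,j] = (1/(n-1)) · Σ_k (x_{k,i} - mean_i) · (x_{k,j} - mean_j), with n-1 = 5.
  S[A,A] = ((1.8333)·(1.8333) + (0.8333)·(0.8333) + (-2.1667)·(-2.1667) + (2.8333)·(2.8333) + (-2.1667)·(-2.1667) + (-1.1667)·(-1.1667)) / 5 = 22.8333/5 = 4.5667
  S[A,B] = ((1.8333)·(-0.3333) + (0.8333)·(-0.3333) + (-2.1667)·(-1.3333) + (2.8333)·(-2.3333) + (-2.1667)·(2.6667) + (-1.1667)·(1.6667)) / 5 = -12.3333/5 = -2.4667
  S[B,B] = ((-0.3333)·(-0.3333) + (-0.3333)·(-0.3333) + (-1.3333)·(-1.3333) + (-2.3333)·(-2.3333) + (2.6667)·(2.6667) + (1.6667)·(1.6667)) / 5 = 17.3333/5 = 3.4667

S is symmetric (S[j,i] = S[i,j]). Assembling:

S = [[4.5667, -2.4667],
 [-2.4667, 3.4667]]


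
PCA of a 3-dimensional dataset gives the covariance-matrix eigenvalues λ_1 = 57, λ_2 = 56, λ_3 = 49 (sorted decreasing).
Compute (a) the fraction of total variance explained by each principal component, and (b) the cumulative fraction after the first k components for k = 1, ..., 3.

Step 1 — total variance = trace(Sigma) = Σ λ_i = 57 + 56 + 49 = 162.

Step 2 — fraction explained by component i = λ_i / Σ λ:
  PC1: 57/162 = 0.3519
  PC2: 56/162 = 0.3457
  PC3: 49/162 = 0.3025

Step 3 — cumulative fraction after k components = (λ_1 + ... + λ_k) / Σ λ:
  k = 1: 57/162 = 0.3519
  k = 2: (57 + 56)/162 = 113/162 = 0.6975
  k = 3: (57 + 56 + 49)/162 = 162/162 = 1

Summary (fraction, with percent):

explained: PC1 0.3519 (35.19%), PC2 0.3457 (34.57%), PC3 0.3025 (30.25%);  cumulative: 0.3519, 0.6975, 1


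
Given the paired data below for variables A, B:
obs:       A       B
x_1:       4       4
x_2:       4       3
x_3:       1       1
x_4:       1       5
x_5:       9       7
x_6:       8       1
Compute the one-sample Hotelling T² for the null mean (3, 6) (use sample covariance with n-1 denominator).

Step 1 — sample mean vector:
  mean(A) = (4 + 4 + 1 + 1 + 9 + 8) / 6 = 27/6 = 4.5
  mean(B) = (4 + 3 + 1 + 5 + 7 + 1) / 6 = 21/6 = 3.5
  x̄ = (4.5, 3.5),  deviation x̄ - mu_0 = (4.5, 3.5) - (3, 6) = (1.5, -2.5).

Step 2 — sample covariance matrix, S[i,j] = (1/(n-1)) · Σ_k (x_{k,i} - mean_i) · (x_{k,j} - mean_j), divisor n-1 = 5:
  S[A,A] = ((-0.5)·(-0.5) + (-0.5)·(-0.5) + (-3.5)·(-3.5) + (-3.5)·(-3.5) + (4.5)·(4.5) + (3.5)·(3.5)) / 5 = 57.5/5 = 11.5
  S[A,B] = ((-0.5)·(0.5) + (-0.5)·(-0.5) + (-3.5)·(-2.5) + (-3.5)·(1.5) + (4.5)·(3.5) + (3.5)·(-2.5)) / 5 = 10.5/5 = 2.1
  S[B,B] = ((0.5)·(0.5) + (-0.5)·(-0.5) + (-2.5)·(-2.5) + (1.5)·(1.5) + (3.5)·(3.5) + (-2.5)·(-2.5)) / 5 = 27.5/5 = 5.5
  S = [[11.5, 2.1],
 [2.1, 5.5]].

Step 3 — invert S. det(S) = 11.5·5.5 - (2.1)² = 58.84.
  S^{-1} = (1/det) · [[d, -b], [-b, a]] = [[0.0935, -0.0357],
 [-0.0357, 0.1954]].

Step 4 — quadratic form (x̄ - mu_0)^T · S^{-1} · (x̄ - mu_0):
  S^{-1} · (x̄ - mu_0) = (0.2294, -0.5421),
  (x̄ - mu_0)^T · [...] = (1.5)·(0.2294) + (-2.5)·(-0.5421) = 1.6995.

Step 5 — scale by n: T² = 6 · 1.6995 = 10.1971.

T² ≈ 10.1971


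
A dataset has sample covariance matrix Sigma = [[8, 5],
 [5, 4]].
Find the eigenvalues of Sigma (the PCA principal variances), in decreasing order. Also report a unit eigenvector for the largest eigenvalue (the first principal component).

Step 1 — characteristic polynomial of 2×2 Sigma:
  det(Sigma - λI) = λ² - trace · λ + det = 0.
  trace = 8 + 4 = 12, det = 8·4 - (5)² = 7.
Step 2 — discriminant:
  Δ = trace² - 4·det = 144 - 28 = 116.
Step 3 — eigenvalues:
  λ = (trace ± √Δ)/2 = (12 ± 10.7703)/2,
  λ_1 = 11.3852,  λ_2 = 0.6148.

Step 4 — unit eigenvector for λ_1: solve (Sigma - λ_1 I)v = 0. First row:
  (8 - 11.3852)·v_x + (5)·v_y = 0, i.e. (-3.3852)·v_x + (5)·v_y = 0,
  so v ∝ (b, λ_1 - a) = (5, 3.3852) = u.
  ||u|| = √((5)² + (3.3852)²) = √(36.4593) ≈ 6.0382,
  v_1 = u/||u|| ≈ (0.8281, 0.5606) (||v_1|| = 1).

λ_1 = 11.3852,  λ_2 = 0.6148;  v_1 ≈ (0.8281, 0.5606)


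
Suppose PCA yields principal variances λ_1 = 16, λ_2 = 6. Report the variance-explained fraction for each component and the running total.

Step 1 — total variance = trace(Sigma) = Σ λ_i = 16 + 6 = 22.

Step 2 — fraction explained by component i = λ_i / Σ λ:
  PC1: 16/22 = 0.7273
  PC2: 6/22 = 0.2727

Step 3 — cumulative fraction after k components = (λ_1 + ... + λ_k) / Σ λ:
  k = 1: 16/22 = 0.7273
  k = 2: (16 + 6)/22 = 22/22 = 1

Summary (fraction, with percent):

explained: PC1 0.7273 (72.73%), PC2 0.2727 (27.27%);  cumulative: 0.7273, 1


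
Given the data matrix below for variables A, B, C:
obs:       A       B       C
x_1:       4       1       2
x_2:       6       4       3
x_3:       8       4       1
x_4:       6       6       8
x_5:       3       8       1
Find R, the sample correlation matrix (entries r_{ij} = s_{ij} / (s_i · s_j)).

Step 1 — column means:
  mean(A) = (4 + 6 + 8 + 6 + 3) / 5 = 27/5 = 5.4
  mean(B) = (1 + 4 + 4 + 6 + 8) / 5 = 23/5 = 4.6
  mean(C) = (2 + 3 + 1 + 8 + 1) / 5 = 15/5 = 3

Step 2 — sample variances and covariances s[i,j] = (1/(n-1)) · Σ_k (x_{k,i} - mean_i) · (x_{k,j} - mean_j), with n-1 = 4:
  s[A,A] = ((-1.4)·(-1.4) + (0.6)·(0.6) + (2.6)·(2.6) + (0.6)·(0.6) + (-2.4)·(-2.4)) / 4 = 15.2/4 = 3.8
  s[A,B] = ((-1.4)·(-3.6) + (0.6)·(-0.6) + (2.6)·(-0.6) + (0.6)·(1.4) + (-2.4)·(3.4)) / 4 = -4.2/4 = -1.05
  s[A,C] = ((-1.4)·(-1) + (0.6)·(0) + (2.6)·(-2) + (0.6)·(5) + (-2.4)·(-2)) / 4 = 4/4 = 1
  s[B,B] = ((-3.6)·(-3.6) + (-0.6)·(-0.6) + (-0.6)·(-0.6) + (1.4)·(1.4) + (3.4)·(3.4)) / 4 = 27.2/4 = 6.8
  s[B,C] = ((-3.6)·(-1) + (-0.6)·(0) + (-0.6)·(-2) + (1.4)·(5) + (3.4)·(-2)) / 4 = 5/4 = 1.25
  s[C,C] = ((-1)·(-1) + (0)·(0) + (-2)·(-2) + (5)·(5) + (-2)·(-2)) / 4 = 34/4 = 8.5
  Sample standard deviations s_i = √(s[i,i]):
  s(A) = √(3.8) = 1.9494
  s(B) = √(6.8) = 2.6077
  s(C) = √(8.5) = 2.9155

Step 3 — r_{ij} = s_{ij} / (s_i · s_j):
  r[A,A] = 1 (diagonal).
  r[A,B] = -1.05 / (1.9494 · 2.6077) = -1.05 / 5.0833 = -0.2066
  r[A,C] = 1 / (1.9494 · 2.9155) = 1 / 5.6833 = 0.176
  r[B,B] = 1 (diagonal).
  r[B,C] = 1.25 / (2.6077 · 2.9155) = 1.25 / 7.6026 = 0.1644
  r[C,C] = 1 (diagonal).

R is symmetric with unit diagonal. Assembling:

R = [[1, -0.2066, 0.176],
 [-0.2066, 1, 0.1644],
 [0.176, 0.1644, 1]]


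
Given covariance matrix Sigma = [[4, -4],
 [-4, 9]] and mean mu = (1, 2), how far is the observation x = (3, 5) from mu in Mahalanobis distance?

Step 1 — centre the observation: (x - mu) = (2, 3).

Step 2 — invert Sigma. det(Sigma) = 4·9 - (-4)² = 20.
  Sigma^{-1} = (1/det) · [[d, -b], [-b, a]] = [[0.45, 0.2],
 [0.2, 0.2]].

Step 3 — form the quadratic (x - mu)^T · Sigma^{-1} · (x - mu):
  Sigma^{-1} · (x - mu) = (1.5, 1).
  (x - mu)^T · [Sigma^{-1} · (x - mu)] = (2)·(1.5) + (3)·(1) = 6.

Step 4 — take square root: d = √(6) ≈ 2.4495.

d(x, mu) = √(6) ≈ 2.4495


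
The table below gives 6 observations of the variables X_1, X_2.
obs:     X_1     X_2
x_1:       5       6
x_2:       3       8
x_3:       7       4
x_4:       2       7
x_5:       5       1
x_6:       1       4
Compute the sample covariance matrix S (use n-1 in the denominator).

Step 1 — column means:
  mean(X_1) = (5 + 3 + 7 + 2 + 5 + 1) / 6 = 23/6 = 3.8333
  mean(X_2) = (6 + 8 + 4 + 7 + 1 + 4) / 6 = 30/6 = 5

Step 2 — sample covariance S[i,j] = (1/(n-1)) · Σ_k (x_{k,i} - mean_i) · (x_{k,j} - mean_j), with n-1 = 5.
  S[X_1,X_1] = ((1.1667)·(1.1667) + (-0.8333)·(-0.8333) + (3.1667)·(3.1667) + (-1.8333)·(-1.8333) + (1.1667)·(1.1667) + (-2.8333)·(-2.8333)) / 5 = 24.8333/5 = 4.9667
  S[X_1,X_2] = ((1.1667)·(1) + (-0.8333)·(3) + (3.1667)·(-1) + (-1.8333)·(2) + (1.1667)·(-4) + (-2.8333)·(-1)) / 5 = -10/5 = -2
  S[X_2,X_2] = ((1)·(1) + (3)·(3) + (-1)·(-1) + (2)·(2) + (-4)·(-4) + (-1)·(-1)) / 5 = 32/5 = 6.4

S is symmetric (S[j,i] = S[i,j]). Assembling:

S = [[4.9667, -2],
 [-2, 6.4]]


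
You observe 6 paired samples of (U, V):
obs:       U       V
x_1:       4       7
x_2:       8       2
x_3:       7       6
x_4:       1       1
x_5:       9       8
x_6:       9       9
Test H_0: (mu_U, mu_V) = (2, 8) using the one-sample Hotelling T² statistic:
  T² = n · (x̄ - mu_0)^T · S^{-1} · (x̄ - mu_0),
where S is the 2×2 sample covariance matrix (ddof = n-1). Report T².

Step 1 — sample mean vector:
  mean(U) = (4 + 8 + 7 + 1 + 9 + 9) / 6 = 38/6 = 6.3333
  mean(V) = (7 + 2 + 6 + 1 + 8 + 9) / 6 = 33/6 = 5.5
  x̄ = (6.3333, 5.5),  deviation x̄ - mu_0 = (6.3333, 5.5) - (2, 8) = (4.3333, -2.5).

Step 2 — sample covariance matrix, S[i,j] = (1/(n-1)) · Σ_k (x_{k,i} - mean_i) · (x_{k,j} - mean_j), divisor n-1 = 5:
  S[U,U] = ((-2.3333)·(-2.3333) + (1.6667)·(1.6667) + (0.6667)·(0.6667) + (-5.3333)·(-5.3333) + (2.6667)·(2.6667) + (2.6667)·(2.6667)) / 5 = 51.3333/5 = 10.2667
  S[U,V] = ((-2.3333)·(1.5) + (1.6667)·(-3.5) + (0.6667)·(0.5) + (-5.3333)·(-4.5) + (2.6667)·(2.5) + (2.6667)·(3.5)) / 5 = 31/5 = 6.2
  S[V,V] = ((1.5)·(1.5) + (-3.5)·(-3.5) + (0.5)·(0.5) + (-4.5)·(-4.5) + (2.5)·(2.5) + (3.5)·(3.5)) / 5 = 53.5/5 = 10.7
  S = [[10.2667, 6.2],
 [6.2, 10.7]].

Step 3 — invert S. det(S) = 10.2667·10.7 - (6.2)² = 71.4133.
  S^{-1} = (1/det) · [[d, -b], [-b, a]] = [[0.1498, -0.0868],
 [-0.0868, 0.1438]].

Step 4 — quadratic form (x̄ - mu_0)^T · S^{-1} · (x̄ - mu_0):
  S^{-1} · (x̄ - mu_0) = (0.8663, -0.7356),
  (x̄ - mu_0)^T · [...] = (4.3333)·(0.8663) + (-2.5)·(-0.7356) = 5.5931.

Step 5 — scale by n: T² = 6 · 5.5931 = 33.5586.

T² ≈ 33.5586
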